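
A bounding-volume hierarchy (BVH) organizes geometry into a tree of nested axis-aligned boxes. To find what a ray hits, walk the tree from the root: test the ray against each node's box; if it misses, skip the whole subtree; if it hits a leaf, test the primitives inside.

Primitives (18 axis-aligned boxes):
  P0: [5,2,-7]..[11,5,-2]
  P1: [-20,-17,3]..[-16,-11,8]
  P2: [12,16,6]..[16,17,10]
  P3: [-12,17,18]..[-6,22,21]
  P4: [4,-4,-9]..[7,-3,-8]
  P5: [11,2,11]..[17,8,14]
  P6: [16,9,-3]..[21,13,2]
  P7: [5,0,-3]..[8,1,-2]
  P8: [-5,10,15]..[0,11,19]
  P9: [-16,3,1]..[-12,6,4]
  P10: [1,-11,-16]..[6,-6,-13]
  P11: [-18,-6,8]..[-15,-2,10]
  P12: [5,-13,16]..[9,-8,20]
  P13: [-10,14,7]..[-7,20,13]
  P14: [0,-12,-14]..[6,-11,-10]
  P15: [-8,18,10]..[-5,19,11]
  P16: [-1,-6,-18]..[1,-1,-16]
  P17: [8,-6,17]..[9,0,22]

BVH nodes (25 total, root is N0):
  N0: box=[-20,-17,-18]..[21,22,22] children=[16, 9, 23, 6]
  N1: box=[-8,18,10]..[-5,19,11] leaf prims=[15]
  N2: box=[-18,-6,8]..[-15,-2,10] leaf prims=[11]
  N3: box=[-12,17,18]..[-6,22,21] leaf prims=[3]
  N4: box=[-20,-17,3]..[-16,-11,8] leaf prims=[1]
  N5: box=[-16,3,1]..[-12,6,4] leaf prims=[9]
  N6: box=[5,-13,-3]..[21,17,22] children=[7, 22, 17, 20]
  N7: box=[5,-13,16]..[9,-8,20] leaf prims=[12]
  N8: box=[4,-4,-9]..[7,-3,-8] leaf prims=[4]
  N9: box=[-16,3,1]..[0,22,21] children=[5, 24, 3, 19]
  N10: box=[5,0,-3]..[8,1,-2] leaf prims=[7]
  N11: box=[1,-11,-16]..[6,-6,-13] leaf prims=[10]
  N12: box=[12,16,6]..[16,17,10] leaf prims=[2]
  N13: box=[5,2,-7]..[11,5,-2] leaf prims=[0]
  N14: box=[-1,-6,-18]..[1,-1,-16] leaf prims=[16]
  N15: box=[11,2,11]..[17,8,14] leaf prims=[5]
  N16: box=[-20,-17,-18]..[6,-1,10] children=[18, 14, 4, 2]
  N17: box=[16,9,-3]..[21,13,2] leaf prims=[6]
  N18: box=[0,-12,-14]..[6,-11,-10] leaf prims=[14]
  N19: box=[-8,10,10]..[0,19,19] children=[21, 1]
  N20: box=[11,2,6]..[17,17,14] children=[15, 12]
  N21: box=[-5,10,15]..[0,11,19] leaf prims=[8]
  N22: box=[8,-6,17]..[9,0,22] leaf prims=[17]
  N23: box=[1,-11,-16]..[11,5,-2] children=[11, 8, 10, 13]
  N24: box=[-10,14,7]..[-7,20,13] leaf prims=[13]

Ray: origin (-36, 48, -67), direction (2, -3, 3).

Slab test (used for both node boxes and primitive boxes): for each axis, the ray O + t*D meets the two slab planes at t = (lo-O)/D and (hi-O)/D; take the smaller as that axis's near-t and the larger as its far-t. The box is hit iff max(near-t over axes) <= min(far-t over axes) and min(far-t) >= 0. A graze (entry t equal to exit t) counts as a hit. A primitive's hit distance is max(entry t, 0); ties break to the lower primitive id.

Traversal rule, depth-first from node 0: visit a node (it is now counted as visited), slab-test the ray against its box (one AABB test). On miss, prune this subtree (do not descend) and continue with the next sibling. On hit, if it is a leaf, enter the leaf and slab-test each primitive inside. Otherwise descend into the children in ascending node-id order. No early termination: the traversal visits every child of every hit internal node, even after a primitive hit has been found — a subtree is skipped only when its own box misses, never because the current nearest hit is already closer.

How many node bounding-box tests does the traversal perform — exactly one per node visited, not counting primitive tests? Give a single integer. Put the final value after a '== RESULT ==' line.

Trace the traversal:
N0 x:[8,57/2] y:[26/3,65/3] z:[49/3,89/3] -> hit [49/3,65/3], descend [6, 9, 16, 23]
  N6 x:[41/2,57/2] y:[31/3,61/3] z:[64/3,89/3] -> miss, prune
  N9 x:[10,18] y:[26/3,15] z:[68/3,88/3] -> miss, prune
  N16 x:[8,21] y:[49/3,65/3] z:[49/3,77/3] -> hit [49/3,21], descend [2, 4, 14, 18]
    N2 x:[9,21/2] y:[50/3,18] z:[25,77/3] -> miss, prune
    N4 x:[8,10] y:[59/3,65/3] z:[70/3,25] -> miss, prune
    N14 x:[35/2,37/2] y:[49/3,18] z:[49/3,17] -> miss, prune
    N18 x:[18,21] y:[59/3,20] z:[53/3,19] -> miss, prune
  N23 x:[37/2,47/2] y:[43/3,59/3] z:[17,65/3] -> hit [37/2,59/3], descend [8, 10, 11, 13]
    N8 x:[20,43/2] y:[17,52/3] z:[58/3,59/3] -> miss, prune
    N10 x:[41/2,22] y:[47/3,16] z:[64/3,65/3] -> miss, prune
    N11 x:[37/2,21] y:[18,59/3] z:[17,18] -> miss, prune
    N13 x:[41/2,47/2] y:[43/3,46/3] z:[20,65/3] -> miss, prune

order=[0, 6, 9, 16, 2, 4, 14, 18, 23, 8, 10, 11, 13]  |boxes|=13  |leaves|=0  hit=miss

== RESULT ==
13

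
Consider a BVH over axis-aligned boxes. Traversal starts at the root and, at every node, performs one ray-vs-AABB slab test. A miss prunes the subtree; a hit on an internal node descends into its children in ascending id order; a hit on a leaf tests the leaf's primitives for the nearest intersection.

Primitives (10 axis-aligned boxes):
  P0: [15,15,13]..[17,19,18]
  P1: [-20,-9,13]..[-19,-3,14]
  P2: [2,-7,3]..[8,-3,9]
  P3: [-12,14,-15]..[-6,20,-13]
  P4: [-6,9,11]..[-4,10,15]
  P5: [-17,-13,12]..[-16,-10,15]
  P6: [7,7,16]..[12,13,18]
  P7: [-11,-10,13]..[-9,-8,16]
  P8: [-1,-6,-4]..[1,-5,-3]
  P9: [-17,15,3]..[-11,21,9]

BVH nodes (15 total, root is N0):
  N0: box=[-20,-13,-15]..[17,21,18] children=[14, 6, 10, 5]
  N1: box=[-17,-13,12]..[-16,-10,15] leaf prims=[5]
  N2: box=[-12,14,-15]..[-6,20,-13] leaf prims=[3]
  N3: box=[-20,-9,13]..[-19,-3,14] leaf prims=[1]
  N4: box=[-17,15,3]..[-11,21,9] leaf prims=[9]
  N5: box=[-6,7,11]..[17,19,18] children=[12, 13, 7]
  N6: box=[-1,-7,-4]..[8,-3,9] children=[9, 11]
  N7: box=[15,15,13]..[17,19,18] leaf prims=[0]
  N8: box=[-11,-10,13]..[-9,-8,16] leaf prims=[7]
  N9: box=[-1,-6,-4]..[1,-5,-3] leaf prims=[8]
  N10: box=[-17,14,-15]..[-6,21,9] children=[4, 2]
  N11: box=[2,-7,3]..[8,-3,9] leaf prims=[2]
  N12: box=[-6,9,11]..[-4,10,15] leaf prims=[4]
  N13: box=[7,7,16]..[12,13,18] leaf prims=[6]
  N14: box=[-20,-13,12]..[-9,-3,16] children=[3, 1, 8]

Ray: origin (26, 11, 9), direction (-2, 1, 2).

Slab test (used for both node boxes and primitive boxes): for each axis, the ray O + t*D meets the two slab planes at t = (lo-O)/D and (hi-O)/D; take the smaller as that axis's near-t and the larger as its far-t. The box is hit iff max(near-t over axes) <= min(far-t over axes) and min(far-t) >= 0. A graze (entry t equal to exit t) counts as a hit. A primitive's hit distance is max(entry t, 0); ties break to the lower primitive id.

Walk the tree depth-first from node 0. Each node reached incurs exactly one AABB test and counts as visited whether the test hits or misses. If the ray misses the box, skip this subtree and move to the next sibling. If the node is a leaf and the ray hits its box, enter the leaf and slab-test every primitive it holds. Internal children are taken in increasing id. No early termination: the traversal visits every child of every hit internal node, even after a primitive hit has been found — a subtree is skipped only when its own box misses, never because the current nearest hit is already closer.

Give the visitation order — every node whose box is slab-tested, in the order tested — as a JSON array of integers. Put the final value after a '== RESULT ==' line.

Traverse from the root:
N0 x:[9/2,23] y:[-24,10] z:[-12,9/2] -> hit [9/2,9/2], descend [5, 6, 10, 14]
  N5 x:[9/2,16] y:[-4,8] z:[1,9/2] -> hit [9/2,9/2], descend [7, 12, 13]
    N7 x:[9/2,11/2] y:[4,8] z:[2,9/2] -> hit [9/2,9/2] leaf, test {P0@t=9/2}
    N12 x:[15,16] y:[-2,-1] z:[1,3] -> miss, prune
    N13 x:[7,19/2] y:[-4,2] z:[7/2,9/2] -> miss, prune
  N6 x:[9,27/2] y:[-18,-14] z:[-13/2,0] -> miss, prune
  N10 x:[16,43/2] y:[3,10] z:[-12,0] -> miss, prune
  N14 x:[35/2,23] y:[-24,-14] z:[3/2,7/2] -> miss, prune

Visited [0, 5, 7, 12, 13, 6, 10, 14]. Tests: 8 box, 1 leaf. Nearest: P0.

== RESULT ==
[0, 5, 7, 12, 13, 6, 10, 14]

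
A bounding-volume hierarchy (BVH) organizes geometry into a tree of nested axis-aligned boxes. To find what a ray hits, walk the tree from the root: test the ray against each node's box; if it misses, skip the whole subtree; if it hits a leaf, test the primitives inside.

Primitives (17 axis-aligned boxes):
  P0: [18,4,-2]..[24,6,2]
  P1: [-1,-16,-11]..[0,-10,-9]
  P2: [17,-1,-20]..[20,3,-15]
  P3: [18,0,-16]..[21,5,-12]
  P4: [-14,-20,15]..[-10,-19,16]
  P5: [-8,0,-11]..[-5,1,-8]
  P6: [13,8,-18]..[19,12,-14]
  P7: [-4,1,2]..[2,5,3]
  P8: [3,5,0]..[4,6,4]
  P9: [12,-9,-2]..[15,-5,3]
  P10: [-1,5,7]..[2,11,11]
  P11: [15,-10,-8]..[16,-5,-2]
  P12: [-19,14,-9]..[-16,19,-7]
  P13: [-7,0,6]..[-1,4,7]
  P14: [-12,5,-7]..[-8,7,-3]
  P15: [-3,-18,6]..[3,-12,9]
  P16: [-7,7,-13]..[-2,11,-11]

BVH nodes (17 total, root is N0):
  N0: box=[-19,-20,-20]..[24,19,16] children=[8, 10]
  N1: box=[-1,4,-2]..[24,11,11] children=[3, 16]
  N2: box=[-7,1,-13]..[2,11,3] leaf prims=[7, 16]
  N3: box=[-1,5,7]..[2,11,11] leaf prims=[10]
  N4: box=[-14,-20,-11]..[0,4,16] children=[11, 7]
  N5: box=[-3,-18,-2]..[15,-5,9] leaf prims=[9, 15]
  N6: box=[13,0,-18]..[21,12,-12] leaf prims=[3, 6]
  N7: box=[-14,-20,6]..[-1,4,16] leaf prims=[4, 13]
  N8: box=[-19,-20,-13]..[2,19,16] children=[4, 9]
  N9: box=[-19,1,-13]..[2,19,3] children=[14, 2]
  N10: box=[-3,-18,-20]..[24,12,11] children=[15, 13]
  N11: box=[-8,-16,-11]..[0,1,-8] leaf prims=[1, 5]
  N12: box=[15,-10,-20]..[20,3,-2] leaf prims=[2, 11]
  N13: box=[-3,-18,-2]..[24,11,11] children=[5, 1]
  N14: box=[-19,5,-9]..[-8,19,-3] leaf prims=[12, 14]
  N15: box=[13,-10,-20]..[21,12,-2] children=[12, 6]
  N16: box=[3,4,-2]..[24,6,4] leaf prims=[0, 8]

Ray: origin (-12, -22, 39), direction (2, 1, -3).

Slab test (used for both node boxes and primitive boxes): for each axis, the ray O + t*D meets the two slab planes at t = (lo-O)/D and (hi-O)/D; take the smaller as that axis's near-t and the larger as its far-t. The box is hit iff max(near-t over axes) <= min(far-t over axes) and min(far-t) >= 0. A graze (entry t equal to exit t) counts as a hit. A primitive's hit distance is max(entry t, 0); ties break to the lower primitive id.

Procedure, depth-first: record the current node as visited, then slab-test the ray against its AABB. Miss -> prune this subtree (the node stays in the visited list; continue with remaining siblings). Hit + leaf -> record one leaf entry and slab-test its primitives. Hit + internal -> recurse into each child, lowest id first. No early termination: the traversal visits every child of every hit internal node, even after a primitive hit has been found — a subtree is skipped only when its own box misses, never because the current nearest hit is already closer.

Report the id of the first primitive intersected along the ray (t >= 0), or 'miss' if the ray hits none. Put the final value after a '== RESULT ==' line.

Walk:
N0 x:[-7/2,18] y:[2,41] z:[23/3,59/3] -> hit [23/3,18], descend [8, 10]
  N8 x:[-7/2,7] y:[2,41] z:[23/3,52/3] -> miss, prune
  N10 x:[9/2,18] y:[4,34] z:[28/3,59/3] -> hit [28/3,18], descend [13, 15]
    N13 x:[9/2,18] y:[4,33] z:[28/3,41/3] -> hit [28/3,41/3], descend [1, 5]
      N1 x:[11/2,18] y:[26,33] z:[28/3,41/3] -> miss, prune
      N5 x:[9/2,27/2] y:[4,17] z:[10,41/3] -> hit [10,27/2] leaf, test {P9@t=13, P15(miss)}
    N15 x:[25/2,33/2] y:[12,34] z:[41/3,59/3] -> hit [41/3,33/2], descend [6, 12]
      N6 x:[25/2,33/2] y:[22,34] z:[17,19] -> miss, prune
      N12 x:[27/2,16] y:[12,25] z:[41/3,59/3] -> hit [41/3,16] leaf, test {P2(miss), P11@t=41/3}

order=[0, 8, 10, 13, 1, 5, 15, 6, 12]  |boxes|=9  |leaves|=2  hit=P9

== RESULT ==
9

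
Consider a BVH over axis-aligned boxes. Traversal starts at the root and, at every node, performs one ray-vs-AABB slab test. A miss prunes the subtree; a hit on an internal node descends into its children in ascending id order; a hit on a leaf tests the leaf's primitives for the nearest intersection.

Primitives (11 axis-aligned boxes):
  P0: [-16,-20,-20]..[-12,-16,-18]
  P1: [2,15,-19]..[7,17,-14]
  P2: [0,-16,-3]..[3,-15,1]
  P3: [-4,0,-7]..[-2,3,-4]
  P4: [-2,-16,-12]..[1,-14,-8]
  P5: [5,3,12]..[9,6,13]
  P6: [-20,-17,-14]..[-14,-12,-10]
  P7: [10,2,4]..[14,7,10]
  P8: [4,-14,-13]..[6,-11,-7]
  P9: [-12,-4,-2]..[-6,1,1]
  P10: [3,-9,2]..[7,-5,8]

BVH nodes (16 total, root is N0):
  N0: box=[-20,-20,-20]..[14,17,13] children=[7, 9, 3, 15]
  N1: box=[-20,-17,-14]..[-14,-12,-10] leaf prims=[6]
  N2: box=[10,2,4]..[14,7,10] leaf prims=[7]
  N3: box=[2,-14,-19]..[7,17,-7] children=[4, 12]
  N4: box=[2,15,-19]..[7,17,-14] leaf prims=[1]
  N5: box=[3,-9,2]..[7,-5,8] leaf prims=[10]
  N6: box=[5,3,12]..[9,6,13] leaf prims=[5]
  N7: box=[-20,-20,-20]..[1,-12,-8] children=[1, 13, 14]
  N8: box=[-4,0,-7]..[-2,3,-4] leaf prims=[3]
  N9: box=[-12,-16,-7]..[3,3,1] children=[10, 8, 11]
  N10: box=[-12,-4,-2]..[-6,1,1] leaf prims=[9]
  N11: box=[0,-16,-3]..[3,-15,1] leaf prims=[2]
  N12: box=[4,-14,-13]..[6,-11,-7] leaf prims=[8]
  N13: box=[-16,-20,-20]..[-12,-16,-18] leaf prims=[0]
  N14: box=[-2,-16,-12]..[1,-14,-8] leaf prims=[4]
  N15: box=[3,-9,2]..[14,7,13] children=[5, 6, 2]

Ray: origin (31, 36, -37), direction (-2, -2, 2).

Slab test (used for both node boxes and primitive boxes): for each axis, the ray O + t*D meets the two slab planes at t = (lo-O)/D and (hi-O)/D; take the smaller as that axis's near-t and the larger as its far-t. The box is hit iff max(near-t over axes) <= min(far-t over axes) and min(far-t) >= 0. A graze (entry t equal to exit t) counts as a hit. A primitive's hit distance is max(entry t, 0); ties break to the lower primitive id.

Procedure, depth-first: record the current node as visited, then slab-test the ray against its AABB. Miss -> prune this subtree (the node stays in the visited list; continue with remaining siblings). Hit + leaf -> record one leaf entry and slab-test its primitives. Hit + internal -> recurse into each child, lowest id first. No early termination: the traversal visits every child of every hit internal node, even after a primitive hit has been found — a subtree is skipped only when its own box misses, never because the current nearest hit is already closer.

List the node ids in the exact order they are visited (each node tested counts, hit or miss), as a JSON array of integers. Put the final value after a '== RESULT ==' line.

Traverse from the root:
N0 x:[17/2,51/2] y:[19/2,28] z:[17/2,25] -> hit [19/2,25], descend [3, 7, 9, 15]
  N3 x:[12,29/2] y:[19/2,25] z:[9,15] -> hit [12,29/2], descend [4, 12]
    N4 x:[12,29/2] y:[19/2,21/2] z:[9,23/2] -> miss, prune
    N12 x:[25/2,27/2] y:[47/2,25] z:[12,15] -> miss, prune
  N7 x:[15,51/2] y:[24,28] z:[17/2,29/2] -> miss, prune
  N9 x:[14,43/2] y:[33/2,26] z:[15,19] -> hit [33/2,19], descend [8, 10, 11]
    N8 x:[33/2,35/2] y:[33/2,18] z:[15,33/2] -> hit [33/2,33/2] leaf, test {P3@t=33/2}
    N10 x:[37/2,43/2] y:[35/2,20] z:[35/2,19] -> hit [37/2,19] leaf, test {P9@t=37/2}
    N11 x:[14,31/2] y:[51/2,26] z:[17,19] -> miss, prune
  N15 x:[17/2,14] y:[29/2,45/2] z:[39/2,25] -> miss, prune

order=[0, 3, 4, 12, 7, 9, 8, 10, 11, 15]  |boxes|=10  |leaves|=2  hit=P3

== RESULT ==
[0, 3, 4, 12, 7, 9, 8, 10, 11, 15]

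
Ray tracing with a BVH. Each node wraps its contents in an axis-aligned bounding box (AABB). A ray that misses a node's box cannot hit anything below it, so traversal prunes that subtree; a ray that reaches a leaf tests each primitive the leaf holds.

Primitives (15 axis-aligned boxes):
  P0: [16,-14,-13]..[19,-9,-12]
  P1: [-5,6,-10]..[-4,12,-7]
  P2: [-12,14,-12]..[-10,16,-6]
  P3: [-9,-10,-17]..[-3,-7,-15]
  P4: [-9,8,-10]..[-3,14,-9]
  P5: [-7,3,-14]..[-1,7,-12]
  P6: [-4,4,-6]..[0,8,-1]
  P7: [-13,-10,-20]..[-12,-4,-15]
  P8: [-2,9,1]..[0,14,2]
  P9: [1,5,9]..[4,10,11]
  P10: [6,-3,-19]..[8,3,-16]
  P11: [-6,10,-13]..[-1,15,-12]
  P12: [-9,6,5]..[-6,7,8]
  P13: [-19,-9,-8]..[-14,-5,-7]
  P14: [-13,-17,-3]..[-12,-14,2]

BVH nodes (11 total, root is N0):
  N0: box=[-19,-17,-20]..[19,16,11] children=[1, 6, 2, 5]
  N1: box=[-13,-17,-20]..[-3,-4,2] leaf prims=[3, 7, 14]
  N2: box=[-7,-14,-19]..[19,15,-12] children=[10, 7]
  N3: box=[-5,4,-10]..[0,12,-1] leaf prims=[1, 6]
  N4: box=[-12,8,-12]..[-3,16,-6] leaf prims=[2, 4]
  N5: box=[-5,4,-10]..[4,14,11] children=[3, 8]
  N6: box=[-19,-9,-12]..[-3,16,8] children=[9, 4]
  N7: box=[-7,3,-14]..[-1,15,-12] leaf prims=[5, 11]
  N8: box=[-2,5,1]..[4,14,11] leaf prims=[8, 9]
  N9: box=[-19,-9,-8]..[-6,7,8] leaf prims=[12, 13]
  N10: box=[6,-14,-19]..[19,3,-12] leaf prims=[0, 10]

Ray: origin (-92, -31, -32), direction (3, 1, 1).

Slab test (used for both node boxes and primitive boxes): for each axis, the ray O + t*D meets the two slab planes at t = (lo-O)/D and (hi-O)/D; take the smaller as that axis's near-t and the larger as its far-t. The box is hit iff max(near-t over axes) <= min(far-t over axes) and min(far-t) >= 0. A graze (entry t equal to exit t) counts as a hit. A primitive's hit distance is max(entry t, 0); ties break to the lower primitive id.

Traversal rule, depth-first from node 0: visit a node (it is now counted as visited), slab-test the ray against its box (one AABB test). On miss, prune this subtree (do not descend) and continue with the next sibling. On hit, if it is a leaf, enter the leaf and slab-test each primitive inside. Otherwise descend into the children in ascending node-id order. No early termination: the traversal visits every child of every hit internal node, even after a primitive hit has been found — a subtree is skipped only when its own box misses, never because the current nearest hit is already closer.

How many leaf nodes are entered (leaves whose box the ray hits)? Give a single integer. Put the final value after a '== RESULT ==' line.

Walk:
N0 x:[73/3,37] y:[14,47] z:[12,43] -> hit [73/3,37], descend [1, 2, 5, 6]
  N1 x:[79/3,89/3] y:[14,27] z:[12,34] -> hit [79/3,27] leaf, test {P3(miss), P7(miss), P14(miss)}
  N2 x:[85/3,37] y:[17,46] z:[13,20] -> miss, prune
  N5 x:[29,32] y:[35,45] z:[22,43] -> miss, prune
  N6 x:[73/3,89/3] y:[22,47] z:[20,40] -> hit [73/3,89/3], descend [4, 9]
    N4 x:[80/3,89/3] y:[39,47] z:[20,26] -> miss, prune
    N9 x:[73/3,86/3] y:[22,38] z:[24,40] -> hit [73/3,86/3] leaf, test {P12(miss), P13@t=73/3}

7 AABB tests over nodes [0, 1, 2, 5, 6, 4, 9]; 2 leaves entered; closest P13.

== RESULT ==
2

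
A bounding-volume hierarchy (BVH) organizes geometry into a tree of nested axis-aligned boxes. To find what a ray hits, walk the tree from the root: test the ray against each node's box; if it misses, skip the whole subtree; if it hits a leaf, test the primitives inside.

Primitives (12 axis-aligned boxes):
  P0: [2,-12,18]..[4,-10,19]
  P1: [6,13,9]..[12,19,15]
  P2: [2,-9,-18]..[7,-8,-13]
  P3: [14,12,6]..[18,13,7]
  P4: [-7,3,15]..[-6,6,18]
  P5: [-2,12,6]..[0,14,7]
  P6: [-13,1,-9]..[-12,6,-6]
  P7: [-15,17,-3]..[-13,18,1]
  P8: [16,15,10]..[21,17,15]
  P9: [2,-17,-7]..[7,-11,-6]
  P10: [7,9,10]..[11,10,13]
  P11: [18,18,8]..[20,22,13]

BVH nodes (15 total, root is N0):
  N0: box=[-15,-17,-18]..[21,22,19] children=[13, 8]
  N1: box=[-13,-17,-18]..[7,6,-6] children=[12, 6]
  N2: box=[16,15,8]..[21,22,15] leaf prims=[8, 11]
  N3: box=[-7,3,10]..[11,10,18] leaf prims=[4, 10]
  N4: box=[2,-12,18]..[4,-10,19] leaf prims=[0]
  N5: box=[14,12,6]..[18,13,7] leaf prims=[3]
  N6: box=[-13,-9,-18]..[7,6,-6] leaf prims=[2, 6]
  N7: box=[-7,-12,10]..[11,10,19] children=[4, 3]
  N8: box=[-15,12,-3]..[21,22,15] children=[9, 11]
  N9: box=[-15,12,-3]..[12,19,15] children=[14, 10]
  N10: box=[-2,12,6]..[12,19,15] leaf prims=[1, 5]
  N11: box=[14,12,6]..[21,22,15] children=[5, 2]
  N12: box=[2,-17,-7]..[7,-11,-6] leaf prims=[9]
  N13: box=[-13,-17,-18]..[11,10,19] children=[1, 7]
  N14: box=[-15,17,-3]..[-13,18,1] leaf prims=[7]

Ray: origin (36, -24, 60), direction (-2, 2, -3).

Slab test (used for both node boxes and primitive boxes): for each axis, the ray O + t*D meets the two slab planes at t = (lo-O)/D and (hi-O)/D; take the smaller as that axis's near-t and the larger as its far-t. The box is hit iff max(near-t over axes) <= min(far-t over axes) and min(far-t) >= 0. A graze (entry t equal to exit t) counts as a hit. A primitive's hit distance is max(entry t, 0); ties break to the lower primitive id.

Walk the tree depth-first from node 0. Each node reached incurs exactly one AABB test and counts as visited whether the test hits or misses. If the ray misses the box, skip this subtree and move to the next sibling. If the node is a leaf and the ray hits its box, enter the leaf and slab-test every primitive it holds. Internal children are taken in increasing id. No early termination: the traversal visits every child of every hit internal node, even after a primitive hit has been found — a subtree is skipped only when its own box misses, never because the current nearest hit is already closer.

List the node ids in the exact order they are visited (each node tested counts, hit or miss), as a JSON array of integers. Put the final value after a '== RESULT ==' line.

Traverse from the root:
N0 x:[15/2,51/2] y:[7/2,23] z:[41/3,26] -> hit [41/3,23], descend [8, 13]
  N8 x:[15/2,51/2] y:[18,23] z:[15,21] -> hit [18,21], descend [9, 11]
    N9 x:[12,51/2] y:[18,43/2] z:[15,21] -> hit [18,21], descend [10, 14]
      N10 x:[12,19] y:[18,43/2] z:[15,18] -> hit [18,18] leaf, test {P1(miss), P5@t=18}
      N14 x:[49/2,51/2] y:[41/2,21] z:[59/3,21] -> miss, prune
    N11 x:[15/2,11] y:[18,23] z:[15,18] -> miss, prune
  N13 x:[25/2,49/2] y:[7/2,17] z:[41/3,26] -> hit [41/3,17], descend [1, 7]
    N1 x:[29/2,49/2] y:[7/2,15] z:[22,26] -> miss, prune
    N7 x:[25/2,43/2] y:[6,17] z:[41/3,50/3] -> hit [41/3,50/3], descend [3, 4]
      N3 x:[25/2,43/2] y:[27/2,17] z:[14,50/3] -> hit [14,50/3] leaf, test {P4(miss), P10(miss)}
      N4 x:[16,17] y:[6,7] z:[41/3,14] -> miss, prune

Visited [0, 8, 9, 10, 14, 11, 13, 1, 7, 3, 4]. Tests: 11 box, 2 leaf. Nearest: P5.

== RESULT ==
[0, 8, 9, 10, 14, 11, 13, 1, 7, 3, 4]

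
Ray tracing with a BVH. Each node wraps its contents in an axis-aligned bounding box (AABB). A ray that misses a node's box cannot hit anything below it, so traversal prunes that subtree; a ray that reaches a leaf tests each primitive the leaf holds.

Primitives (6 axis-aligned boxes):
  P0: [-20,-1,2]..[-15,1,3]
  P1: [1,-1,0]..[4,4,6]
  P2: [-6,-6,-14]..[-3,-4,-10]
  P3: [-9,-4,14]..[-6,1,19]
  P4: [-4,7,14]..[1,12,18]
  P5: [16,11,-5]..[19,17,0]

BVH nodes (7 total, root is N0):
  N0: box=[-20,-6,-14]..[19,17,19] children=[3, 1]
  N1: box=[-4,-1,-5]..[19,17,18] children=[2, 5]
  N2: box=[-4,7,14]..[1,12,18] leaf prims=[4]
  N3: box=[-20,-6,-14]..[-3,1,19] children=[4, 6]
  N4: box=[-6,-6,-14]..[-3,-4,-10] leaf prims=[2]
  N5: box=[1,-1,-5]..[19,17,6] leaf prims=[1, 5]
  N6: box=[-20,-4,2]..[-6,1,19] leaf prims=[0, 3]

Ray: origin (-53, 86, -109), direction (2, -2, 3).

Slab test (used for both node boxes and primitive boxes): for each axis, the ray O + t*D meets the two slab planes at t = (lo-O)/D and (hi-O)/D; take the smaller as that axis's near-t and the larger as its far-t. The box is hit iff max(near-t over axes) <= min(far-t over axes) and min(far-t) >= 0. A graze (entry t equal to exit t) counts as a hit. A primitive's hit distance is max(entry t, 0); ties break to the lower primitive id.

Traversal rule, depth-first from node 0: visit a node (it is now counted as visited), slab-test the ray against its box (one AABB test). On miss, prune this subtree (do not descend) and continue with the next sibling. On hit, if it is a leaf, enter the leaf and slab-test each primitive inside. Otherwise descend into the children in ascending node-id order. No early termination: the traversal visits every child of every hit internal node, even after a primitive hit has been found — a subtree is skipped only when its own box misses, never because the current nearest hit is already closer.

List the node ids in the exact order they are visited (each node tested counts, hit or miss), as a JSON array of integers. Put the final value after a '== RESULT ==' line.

Trace the traversal:
N0 x:[33/2,36] y:[69/2,46] z:[95/3,128/3] -> hit [69/2,36], descend [1, 3]
  N1 x:[49/2,36] y:[69/2,87/2] z:[104/3,127/3] -> hit [104/3,36], descend [2, 5]
    N2 x:[49/2,27] y:[37,79/2] z:[41,127/3] -> miss, prune
    N5 x:[27,36] y:[69/2,87/2] z:[104/3,115/3] -> hit [104/3,36] leaf, test {P1(miss), P5@t=104/3}
  N3 x:[33/2,25] y:[85/2,46] z:[95/3,128/3] -> miss, prune

5 AABB tests over nodes [0, 1, 2, 5, 3]; 1 leaf entered; closest P5.

== RESULT ==
[0, 1, 2, 5, 3]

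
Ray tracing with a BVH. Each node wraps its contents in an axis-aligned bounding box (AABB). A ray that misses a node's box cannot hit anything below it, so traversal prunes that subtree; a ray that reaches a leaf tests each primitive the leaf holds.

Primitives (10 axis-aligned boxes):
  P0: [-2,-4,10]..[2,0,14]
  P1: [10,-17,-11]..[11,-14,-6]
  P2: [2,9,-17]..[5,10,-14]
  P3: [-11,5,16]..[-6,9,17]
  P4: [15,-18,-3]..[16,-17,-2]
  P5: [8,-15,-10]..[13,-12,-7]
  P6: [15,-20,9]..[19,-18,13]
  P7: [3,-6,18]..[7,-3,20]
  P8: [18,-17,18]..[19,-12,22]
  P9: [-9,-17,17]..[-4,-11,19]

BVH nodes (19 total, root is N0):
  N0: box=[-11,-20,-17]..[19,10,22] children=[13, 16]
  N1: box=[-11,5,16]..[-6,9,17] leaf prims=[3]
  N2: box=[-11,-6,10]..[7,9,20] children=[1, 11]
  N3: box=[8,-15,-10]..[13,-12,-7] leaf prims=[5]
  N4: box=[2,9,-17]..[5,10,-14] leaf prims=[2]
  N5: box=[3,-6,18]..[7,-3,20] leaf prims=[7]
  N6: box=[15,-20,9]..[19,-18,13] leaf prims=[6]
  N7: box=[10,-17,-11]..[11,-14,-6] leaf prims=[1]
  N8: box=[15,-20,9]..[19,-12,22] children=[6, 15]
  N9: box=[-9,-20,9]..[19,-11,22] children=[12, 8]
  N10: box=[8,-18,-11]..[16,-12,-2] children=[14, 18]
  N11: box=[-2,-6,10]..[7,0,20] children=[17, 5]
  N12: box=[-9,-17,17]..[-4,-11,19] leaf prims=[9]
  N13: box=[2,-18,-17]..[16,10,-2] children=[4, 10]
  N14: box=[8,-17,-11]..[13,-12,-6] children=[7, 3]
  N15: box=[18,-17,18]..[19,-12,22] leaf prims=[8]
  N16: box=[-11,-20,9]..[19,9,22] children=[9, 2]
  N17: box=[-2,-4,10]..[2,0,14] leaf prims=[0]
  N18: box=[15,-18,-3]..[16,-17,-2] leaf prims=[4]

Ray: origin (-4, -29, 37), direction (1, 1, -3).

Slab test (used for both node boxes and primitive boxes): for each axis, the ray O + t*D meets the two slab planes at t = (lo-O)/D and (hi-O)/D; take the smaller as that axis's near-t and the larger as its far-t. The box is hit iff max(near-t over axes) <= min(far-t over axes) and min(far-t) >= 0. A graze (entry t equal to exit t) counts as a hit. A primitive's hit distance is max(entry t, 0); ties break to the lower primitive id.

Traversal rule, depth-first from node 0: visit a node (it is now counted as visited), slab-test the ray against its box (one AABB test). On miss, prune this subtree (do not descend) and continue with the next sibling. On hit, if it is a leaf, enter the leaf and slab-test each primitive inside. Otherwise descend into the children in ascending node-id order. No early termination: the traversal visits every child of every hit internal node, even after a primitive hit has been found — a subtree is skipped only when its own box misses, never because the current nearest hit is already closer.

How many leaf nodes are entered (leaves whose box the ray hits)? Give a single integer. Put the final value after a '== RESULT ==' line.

Trace the traversal:
N0 x:[-7,23] y:[9,39] z:[5,18] -> hit [9,18], descend [13, 16]
  N13 x:[6,20] y:[11,39] z:[13,18] -> hit [13,18], descend [4, 10]
    N4 x:[6,9] y:[38,39] z:[17,18] -> miss, prune
    N10 x:[12,20] y:[11,17] z:[13,16] -> hit [13,16], descend [14, 18]
      N14 x:[12,17] y:[12,17] z:[43/3,16] -> hit [43/3,16], descend [3, 7]
        N3 x:[12,17] y:[14,17] z:[44/3,47/3] -> hit [44/3,47/3] leaf, test {P5@t=44/3}
        N7 x:[14,15] y:[12,15] z:[43/3,16] -> hit [43/3,15] leaf, test {P1@t=43/3}
      N18 x:[19,20] y:[11,12] z:[13,40/3] -> miss, prune
  N16 x:[-7,23] y:[9,38] z:[5,28/3] -> hit [9,28/3], descend [2, 9]
    N2 x:[-7,11] y:[23,38] z:[17/3,9] -> miss, prune
    N9 x:[-5,23] y:[9,18] z:[5,28/3] -> hit [9,28/3], descend [8, 12]
      N8 x:[19,23] y:[9,17] z:[5,28/3] -> miss, prune
      N12 x:[-5,0] y:[12,18] z:[6,20/3] -> miss, prune

order=[0, 13, 4, 10, 14, 3, 7, 18, 16, 2, 9, 8, 12]  |boxes|=13  |leaves|=2  hit=P1

== RESULT ==
2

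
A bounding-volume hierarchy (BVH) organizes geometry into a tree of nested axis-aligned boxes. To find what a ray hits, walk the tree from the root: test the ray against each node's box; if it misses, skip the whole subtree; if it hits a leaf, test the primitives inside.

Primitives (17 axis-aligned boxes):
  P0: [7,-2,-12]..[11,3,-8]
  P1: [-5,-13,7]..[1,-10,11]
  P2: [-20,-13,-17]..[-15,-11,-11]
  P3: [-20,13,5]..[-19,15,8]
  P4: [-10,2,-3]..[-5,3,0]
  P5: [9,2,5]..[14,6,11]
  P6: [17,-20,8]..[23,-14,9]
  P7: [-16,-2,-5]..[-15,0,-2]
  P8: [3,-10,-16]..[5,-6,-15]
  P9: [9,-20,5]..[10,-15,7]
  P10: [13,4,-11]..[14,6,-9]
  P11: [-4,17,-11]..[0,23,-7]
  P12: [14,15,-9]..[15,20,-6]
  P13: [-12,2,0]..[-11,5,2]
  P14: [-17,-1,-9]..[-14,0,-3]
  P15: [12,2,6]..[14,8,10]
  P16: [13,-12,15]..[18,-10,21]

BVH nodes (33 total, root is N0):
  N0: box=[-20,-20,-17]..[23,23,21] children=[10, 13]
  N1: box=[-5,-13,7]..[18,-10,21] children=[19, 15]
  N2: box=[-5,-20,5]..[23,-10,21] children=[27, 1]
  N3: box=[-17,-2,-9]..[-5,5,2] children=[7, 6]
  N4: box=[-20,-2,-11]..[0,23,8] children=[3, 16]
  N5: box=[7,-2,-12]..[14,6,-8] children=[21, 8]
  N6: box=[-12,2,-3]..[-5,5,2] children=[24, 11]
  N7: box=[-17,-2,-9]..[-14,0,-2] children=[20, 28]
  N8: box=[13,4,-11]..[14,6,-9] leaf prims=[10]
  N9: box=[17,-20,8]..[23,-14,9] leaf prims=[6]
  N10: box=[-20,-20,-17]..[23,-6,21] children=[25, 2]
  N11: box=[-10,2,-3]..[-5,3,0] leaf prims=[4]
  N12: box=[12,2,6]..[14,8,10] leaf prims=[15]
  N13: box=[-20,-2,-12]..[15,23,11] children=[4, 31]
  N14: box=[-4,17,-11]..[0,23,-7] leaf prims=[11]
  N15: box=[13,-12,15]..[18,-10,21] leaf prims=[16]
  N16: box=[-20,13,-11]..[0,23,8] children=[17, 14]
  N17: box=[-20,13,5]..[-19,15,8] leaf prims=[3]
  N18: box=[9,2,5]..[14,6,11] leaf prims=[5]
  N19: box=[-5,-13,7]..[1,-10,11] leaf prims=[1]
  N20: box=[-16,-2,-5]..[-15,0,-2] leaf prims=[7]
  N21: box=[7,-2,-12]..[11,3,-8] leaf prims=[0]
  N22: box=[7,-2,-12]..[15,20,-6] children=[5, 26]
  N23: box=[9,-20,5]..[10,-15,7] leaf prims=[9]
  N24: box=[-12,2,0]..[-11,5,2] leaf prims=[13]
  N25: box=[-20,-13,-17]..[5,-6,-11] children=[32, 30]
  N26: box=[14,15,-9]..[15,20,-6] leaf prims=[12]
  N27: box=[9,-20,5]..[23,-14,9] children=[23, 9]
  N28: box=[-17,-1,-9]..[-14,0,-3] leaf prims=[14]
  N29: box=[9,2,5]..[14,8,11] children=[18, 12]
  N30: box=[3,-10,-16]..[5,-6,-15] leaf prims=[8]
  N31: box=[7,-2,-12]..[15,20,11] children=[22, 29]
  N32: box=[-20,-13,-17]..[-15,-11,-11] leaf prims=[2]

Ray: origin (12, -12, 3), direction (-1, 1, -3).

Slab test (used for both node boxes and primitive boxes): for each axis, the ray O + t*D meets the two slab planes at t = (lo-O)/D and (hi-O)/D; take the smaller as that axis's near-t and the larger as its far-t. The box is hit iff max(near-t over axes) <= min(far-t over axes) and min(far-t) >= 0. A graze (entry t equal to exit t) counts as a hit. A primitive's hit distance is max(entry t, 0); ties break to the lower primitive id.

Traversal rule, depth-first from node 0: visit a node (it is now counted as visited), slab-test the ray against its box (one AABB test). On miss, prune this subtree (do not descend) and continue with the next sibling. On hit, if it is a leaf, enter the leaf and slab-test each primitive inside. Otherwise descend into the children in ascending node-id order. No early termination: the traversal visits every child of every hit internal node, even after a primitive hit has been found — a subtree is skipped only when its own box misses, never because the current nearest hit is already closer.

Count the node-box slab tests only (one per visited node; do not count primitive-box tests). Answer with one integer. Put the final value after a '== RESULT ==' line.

Traverse from the root:
N0 x:[-11,32] y:[-8,35] z:[-6,20/3] -> hit [-6,20/3], descend [10, 13]
  N10 x:[-11,32] y:[-8,6] z:[-6,20/3] -> hit [-6,6], descend [2, 25]
    N2 x:[-11,17] y:[-8,2] z:[-6,-2/3] -> miss, prune
    N25 x:[7,32] y:[-1,6] z:[14/3,20/3] -> miss, prune
  N13 x:[-3,32] y:[10,35] z:[-8/3,5] -> miss, prune

Visited [0, 10, 2, 25, 13]. Tests: 5 box, 0 leaf. Nearest: miss.

== RESULT ==
5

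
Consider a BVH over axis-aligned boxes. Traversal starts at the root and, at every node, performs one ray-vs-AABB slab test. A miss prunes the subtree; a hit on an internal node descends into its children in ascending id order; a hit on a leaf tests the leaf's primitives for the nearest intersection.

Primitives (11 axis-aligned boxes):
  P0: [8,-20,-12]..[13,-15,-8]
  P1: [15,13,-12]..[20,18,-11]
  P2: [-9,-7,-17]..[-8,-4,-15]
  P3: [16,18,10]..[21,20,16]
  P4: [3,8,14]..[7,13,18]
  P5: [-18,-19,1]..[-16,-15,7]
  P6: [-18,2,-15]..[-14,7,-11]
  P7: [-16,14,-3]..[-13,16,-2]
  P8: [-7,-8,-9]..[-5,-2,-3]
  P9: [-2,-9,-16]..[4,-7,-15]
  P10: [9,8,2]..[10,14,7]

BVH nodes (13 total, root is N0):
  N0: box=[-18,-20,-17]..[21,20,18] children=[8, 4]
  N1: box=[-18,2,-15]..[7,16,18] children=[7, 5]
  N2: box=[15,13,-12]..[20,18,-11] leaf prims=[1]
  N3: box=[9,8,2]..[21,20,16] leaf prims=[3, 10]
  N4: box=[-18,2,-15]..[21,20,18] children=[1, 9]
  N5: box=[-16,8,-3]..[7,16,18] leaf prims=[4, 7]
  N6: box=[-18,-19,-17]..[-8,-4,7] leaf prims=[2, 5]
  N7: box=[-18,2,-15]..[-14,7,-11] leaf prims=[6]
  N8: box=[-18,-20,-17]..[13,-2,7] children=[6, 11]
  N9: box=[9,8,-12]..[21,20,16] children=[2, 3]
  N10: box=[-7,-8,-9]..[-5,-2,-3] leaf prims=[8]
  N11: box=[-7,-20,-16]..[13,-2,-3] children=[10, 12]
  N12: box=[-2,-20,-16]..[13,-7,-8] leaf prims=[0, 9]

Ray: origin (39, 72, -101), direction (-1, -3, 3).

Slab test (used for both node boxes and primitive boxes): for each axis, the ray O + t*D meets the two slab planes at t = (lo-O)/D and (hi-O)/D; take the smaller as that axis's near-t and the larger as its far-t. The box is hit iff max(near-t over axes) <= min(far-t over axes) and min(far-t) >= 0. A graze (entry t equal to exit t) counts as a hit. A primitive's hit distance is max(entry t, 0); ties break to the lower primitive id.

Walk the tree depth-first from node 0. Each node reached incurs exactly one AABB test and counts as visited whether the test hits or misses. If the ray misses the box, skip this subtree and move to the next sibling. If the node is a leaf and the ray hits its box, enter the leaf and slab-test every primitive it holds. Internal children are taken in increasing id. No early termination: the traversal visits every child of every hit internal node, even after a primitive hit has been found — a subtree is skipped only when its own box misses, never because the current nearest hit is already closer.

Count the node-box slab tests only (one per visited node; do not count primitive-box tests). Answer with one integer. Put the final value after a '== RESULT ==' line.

Walk:
N0 x:[18,57] y:[52/3,92/3] z:[28,119/3] -> hit [28,92/3], descend [4, 8]
  N4 x:[18,57] y:[52/3,70/3] z:[86/3,119/3] -> miss, prune
  N8 x:[26,57] y:[74/3,92/3] z:[28,36] -> hit [28,92/3], descend [6, 11]
    N6 x:[47,57] y:[76/3,91/3] z:[28,36] -> miss, prune
    N11 x:[26,46] y:[74/3,92/3] z:[85/3,98/3] -> hit [85/3,92/3], descend [10, 12]
      N10 x:[44,46] y:[74/3,80/3] z:[92/3,98/3] -> miss, prune
      N12 x:[26,41] y:[79/3,92/3] z:[85/3,31] -> hit [85/3,92/3] leaf, test {P0@t=89/3, P9(miss)}

Visited [0, 4, 8, 6, 11, 10, 12]. Tests: 7 box, 1 leaf. Nearest: P0.

== RESULT ==
7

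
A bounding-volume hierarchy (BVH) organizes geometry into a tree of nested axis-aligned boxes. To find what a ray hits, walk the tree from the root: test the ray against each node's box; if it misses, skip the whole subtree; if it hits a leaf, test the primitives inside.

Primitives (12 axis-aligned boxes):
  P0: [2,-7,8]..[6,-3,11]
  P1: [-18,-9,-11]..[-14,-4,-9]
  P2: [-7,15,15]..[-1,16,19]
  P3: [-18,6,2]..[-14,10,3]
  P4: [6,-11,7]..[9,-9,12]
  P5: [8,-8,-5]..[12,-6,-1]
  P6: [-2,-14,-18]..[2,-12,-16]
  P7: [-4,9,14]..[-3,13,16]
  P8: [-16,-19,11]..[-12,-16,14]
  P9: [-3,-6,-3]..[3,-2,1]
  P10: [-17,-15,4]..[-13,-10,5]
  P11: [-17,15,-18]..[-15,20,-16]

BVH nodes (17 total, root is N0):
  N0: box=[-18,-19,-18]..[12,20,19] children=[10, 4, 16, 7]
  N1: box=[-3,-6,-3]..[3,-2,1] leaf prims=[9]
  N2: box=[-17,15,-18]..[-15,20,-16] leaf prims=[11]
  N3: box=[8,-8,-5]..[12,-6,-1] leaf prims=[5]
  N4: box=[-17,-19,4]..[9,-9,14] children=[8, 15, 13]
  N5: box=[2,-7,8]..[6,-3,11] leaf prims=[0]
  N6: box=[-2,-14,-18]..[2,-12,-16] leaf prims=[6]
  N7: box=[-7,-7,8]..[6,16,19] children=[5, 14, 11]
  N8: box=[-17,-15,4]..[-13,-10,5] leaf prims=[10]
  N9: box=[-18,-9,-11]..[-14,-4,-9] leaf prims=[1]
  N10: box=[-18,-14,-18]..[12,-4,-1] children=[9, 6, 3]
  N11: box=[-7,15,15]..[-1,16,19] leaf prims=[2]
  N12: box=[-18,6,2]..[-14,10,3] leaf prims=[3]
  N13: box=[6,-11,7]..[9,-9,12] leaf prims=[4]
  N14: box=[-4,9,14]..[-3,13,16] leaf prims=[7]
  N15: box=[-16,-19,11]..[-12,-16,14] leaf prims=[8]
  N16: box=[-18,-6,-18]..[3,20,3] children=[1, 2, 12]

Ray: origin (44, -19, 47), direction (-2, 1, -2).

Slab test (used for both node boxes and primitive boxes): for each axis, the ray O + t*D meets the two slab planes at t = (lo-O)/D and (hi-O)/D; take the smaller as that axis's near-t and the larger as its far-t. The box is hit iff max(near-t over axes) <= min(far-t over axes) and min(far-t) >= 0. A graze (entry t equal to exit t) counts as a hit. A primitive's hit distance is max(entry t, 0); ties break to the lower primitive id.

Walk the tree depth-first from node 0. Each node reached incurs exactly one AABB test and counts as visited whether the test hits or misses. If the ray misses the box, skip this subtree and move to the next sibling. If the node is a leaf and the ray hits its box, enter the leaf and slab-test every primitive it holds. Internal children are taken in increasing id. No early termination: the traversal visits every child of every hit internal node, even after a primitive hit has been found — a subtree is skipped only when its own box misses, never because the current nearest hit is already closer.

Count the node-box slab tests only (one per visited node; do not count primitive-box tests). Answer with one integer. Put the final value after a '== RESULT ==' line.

Walk:
N0 x:[16,31] y:[0,39] z:[14,65/2] -> hit [16,31], descend [4, 7, 10, 16]
  N4 x:[35/2,61/2] y:[0,10] z:[33/2,43/2] -> miss, prune
  N7 x:[19,51/2] y:[12,35] z:[14,39/2] -> hit [19,39/2], descend [5, 11, 14]
    N5 x:[19,21] y:[12,16] z:[18,39/2] -> miss, prune
    N11 x:[45/2,51/2] y:[34,35] z:[14,16] -> miss, prune
    N14 x:[47/2,24] y:[28,32] z:[31/2,33/2] -> miss, prune
  N10 x:[16,31] y:[5,15] z:[24,65/2] -> miss, prune
  N16 x:[41/2,31] y:[13,39] z:[22,65/2] -> hit [22,31], descend [1, 2, 12]
    N1 x:[41/2,47/2] y:[13,17] z:[23,25] -> miss, prune
    N2 x:[59/2,61/2] y:[34,39] z:[63/2,65/2] -> miss, prune
    N12 x:[29,31] y:[25,29] z:[22,45/2] -> miss, prune

order=[0, 4, 7, 5, 11, 14, 10, 16, 1, 2, 12]  |boxes|=11  |leaves|=0  hit=miss

== RESULT ==
11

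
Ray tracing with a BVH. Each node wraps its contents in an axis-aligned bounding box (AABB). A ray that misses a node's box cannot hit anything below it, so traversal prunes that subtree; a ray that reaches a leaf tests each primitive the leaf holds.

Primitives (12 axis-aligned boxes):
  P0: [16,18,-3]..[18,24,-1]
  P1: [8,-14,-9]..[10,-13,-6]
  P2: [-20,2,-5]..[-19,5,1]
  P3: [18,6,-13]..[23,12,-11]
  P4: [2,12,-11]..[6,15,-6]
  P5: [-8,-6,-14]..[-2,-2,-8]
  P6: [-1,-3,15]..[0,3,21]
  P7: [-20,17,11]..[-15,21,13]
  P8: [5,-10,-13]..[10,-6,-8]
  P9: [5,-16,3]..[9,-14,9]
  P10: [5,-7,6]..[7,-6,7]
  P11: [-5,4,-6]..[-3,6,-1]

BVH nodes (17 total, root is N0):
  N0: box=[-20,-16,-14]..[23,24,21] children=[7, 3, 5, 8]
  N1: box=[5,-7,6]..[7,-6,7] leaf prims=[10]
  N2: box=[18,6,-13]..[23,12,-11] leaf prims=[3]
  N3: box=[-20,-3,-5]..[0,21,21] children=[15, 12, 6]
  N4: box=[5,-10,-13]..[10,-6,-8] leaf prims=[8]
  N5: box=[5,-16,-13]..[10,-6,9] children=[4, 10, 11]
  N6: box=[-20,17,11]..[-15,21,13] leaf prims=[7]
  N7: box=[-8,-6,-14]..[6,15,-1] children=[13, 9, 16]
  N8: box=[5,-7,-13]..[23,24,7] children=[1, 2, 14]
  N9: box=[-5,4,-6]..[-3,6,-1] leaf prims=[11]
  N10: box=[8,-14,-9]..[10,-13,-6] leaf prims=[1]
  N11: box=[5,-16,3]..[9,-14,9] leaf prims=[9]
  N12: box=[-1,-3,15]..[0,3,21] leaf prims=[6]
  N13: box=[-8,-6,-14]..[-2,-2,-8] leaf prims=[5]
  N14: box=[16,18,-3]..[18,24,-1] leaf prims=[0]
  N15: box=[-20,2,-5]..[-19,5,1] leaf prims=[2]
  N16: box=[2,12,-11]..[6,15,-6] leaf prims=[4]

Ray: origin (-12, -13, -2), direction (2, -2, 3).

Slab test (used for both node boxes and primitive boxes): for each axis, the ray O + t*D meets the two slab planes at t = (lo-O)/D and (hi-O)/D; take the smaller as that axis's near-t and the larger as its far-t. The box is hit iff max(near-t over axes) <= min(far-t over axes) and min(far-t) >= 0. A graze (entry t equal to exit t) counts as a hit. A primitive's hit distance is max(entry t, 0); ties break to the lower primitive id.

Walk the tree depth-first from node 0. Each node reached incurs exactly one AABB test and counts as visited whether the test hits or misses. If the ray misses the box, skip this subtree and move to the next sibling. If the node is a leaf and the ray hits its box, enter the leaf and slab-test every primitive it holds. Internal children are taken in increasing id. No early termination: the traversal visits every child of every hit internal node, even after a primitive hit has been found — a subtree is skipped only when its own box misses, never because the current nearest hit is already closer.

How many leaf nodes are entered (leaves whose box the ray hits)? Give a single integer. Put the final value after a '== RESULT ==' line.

Trace the traversal:
N0 x:[-4,35/2] y:[-37/2,3/2] z:[-4,23/3] -> hit [-4,3/2], descend [3, 5, 7, 8]
  N3 x:[-4,6] y:[-17,-5] z:[-1,23/3] -> miss, prune
  N5 x:[17/2,11] y:[-7/2,3/2] z:[-11/3,11/3] -> miss, prune
  N7 x:[2,9] y:[-14,-7/2] z:[-4,1/3] -> miss, prune
  N8 x:[17/2,35/2] y:[-37/2,-3] z:[-11/3,3] -> miss, prune

Summary -> nodes [0, 3, 5, 7, 8]; box-tests=5; leaf-entries=0; first=miss

== RESULT ==
0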